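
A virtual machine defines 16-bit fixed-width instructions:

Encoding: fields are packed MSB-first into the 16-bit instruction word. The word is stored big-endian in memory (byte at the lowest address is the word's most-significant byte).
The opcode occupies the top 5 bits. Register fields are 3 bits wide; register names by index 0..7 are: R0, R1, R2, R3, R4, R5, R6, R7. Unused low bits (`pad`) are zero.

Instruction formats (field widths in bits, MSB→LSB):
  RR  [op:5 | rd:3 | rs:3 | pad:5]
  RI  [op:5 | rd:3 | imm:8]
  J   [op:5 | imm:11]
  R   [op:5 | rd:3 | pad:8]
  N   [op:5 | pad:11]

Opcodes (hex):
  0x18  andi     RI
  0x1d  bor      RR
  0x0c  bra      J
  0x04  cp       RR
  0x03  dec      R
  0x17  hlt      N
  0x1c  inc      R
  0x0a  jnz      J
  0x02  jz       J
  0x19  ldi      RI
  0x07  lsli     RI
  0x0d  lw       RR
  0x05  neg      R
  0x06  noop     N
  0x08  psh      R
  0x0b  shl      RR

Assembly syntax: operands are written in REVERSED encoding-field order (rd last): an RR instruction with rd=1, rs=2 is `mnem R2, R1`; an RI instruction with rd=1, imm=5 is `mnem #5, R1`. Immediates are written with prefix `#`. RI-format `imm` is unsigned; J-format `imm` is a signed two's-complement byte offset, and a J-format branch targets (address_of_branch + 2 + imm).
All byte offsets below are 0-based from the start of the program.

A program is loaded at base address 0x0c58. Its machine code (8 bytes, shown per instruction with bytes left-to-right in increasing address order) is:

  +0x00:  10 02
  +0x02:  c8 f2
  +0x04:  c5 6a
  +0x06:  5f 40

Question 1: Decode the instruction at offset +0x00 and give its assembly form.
off 0x00: read 10 02 as big → 0x1002
  opcode bits[15:11]=0x2: jz/J
  imm@[10:0]=0x2 ⇒ #2

jz #2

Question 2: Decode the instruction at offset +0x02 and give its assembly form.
ldi #242, R0

@+02  big-endian(c8 f2) = 0xc8f2
  top 5b → 0x19 → ldi [RI]
  [10:8] rd=0 = R0
  [7:0] imm=242 = #242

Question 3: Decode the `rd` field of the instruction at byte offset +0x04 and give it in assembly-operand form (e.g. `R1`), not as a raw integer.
R5

+0x04: c5 6a ⇒ word 0xc56a (big)
  top 5b → 0x18 → andi [RI]
  [10:8] rd=5 = R5
  [7:0] imm=106 = #106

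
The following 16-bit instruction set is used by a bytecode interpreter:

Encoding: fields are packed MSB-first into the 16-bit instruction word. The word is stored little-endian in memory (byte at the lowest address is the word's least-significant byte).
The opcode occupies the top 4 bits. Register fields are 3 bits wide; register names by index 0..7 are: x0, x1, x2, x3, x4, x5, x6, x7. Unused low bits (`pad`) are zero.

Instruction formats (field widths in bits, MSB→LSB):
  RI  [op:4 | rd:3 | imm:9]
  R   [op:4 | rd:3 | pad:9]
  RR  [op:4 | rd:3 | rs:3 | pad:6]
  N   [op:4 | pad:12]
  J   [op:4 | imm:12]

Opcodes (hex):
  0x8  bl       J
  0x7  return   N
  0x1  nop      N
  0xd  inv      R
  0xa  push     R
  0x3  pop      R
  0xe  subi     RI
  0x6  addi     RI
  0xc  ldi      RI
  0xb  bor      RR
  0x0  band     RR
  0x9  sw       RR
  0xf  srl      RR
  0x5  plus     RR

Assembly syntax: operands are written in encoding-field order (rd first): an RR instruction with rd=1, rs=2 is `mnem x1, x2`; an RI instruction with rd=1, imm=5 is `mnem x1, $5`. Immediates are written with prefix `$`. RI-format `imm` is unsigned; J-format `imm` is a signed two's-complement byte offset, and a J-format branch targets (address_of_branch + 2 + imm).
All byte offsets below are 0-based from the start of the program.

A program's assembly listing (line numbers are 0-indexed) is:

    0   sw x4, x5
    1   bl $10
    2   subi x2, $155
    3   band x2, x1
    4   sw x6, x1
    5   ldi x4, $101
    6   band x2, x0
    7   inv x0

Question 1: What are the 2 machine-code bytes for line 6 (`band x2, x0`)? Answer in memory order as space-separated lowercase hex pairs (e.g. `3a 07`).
00 04

6. band fields op=0x0:4|rd=2:3|rs=0:3|pad=0:6 → word 0400h → 00 04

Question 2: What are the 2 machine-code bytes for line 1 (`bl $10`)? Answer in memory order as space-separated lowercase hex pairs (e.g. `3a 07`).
L1: bl op=0x8:4|imm=10:12 ⇒ 0x800a ⇒ little 0a 80

0a 80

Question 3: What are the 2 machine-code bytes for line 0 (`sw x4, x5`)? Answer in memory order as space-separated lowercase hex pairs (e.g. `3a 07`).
40 99

L0: sw op=0x9:4|rd=4:3|rs=5:3|pad=0:6 ⇒ 0x9940 ⇒ little 40 99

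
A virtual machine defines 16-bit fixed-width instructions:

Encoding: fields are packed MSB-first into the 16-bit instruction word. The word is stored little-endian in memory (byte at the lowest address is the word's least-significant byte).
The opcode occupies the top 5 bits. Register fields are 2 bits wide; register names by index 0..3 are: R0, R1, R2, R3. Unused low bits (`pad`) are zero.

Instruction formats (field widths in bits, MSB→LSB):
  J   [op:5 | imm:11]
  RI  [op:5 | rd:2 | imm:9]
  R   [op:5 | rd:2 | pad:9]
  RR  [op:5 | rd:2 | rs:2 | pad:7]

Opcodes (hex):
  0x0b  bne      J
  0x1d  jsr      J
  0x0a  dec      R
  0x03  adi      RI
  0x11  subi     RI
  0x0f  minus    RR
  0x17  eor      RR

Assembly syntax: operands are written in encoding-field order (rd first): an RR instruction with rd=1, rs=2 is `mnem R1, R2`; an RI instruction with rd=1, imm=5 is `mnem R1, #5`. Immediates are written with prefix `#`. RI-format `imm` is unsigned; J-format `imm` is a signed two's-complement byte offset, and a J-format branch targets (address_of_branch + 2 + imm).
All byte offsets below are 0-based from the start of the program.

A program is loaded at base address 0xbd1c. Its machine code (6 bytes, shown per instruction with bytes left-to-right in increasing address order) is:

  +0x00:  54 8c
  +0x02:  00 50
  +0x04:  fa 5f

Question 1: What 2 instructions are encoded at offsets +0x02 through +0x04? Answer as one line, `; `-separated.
dec R0; bne #-6

[02] 00 50 → 0x5000
  top 5b → 0xa → dec [R]
  rd@[10:9]=0x0 ⇒ R0
[04] fa 5f → 0x5ffa
  top 5b → 0xb → bne [J]
  imm@[10:0]=0x7fa (s11→-6) ⇒ #-6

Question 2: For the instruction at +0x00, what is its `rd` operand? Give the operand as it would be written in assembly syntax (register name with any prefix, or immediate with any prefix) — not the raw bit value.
R2

+0x00: 54 8c ⇒ word 0x8c54 (little)
  top 5b → 0x11 → subi [RI]
  [10:9] rd=2 = R2
  [8:0] imm=84 = #84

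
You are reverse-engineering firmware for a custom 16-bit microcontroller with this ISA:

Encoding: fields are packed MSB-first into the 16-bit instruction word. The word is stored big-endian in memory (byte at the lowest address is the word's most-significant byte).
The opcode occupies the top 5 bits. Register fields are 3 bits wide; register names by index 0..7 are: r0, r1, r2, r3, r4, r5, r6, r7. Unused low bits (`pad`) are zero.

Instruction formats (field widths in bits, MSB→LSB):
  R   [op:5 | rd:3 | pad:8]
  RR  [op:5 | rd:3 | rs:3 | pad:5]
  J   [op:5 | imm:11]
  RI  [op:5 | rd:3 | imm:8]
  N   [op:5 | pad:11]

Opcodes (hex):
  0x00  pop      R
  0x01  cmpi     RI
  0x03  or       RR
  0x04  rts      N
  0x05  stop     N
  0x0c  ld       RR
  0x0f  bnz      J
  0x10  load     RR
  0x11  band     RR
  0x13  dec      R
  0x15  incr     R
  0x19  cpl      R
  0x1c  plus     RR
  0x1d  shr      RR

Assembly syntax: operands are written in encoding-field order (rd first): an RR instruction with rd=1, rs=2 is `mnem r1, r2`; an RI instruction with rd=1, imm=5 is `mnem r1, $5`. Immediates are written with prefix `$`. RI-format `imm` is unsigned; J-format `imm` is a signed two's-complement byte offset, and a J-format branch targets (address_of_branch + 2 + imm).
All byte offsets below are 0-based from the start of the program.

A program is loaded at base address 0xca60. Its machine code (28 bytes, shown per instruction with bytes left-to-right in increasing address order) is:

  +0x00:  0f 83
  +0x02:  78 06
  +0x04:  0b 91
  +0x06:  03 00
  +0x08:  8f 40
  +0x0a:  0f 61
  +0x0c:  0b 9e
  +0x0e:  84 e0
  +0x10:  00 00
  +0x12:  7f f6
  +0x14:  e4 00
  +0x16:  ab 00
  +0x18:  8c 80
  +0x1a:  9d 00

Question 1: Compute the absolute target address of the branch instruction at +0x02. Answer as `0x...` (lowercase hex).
+0x02: 78 06 ⇒ word 0x7806 (big)
  opcode bits[15:11]=0xf: bnz/J
  [10:0] imm=6 = $6
  target = base 0xca60 + off 0x02 + 2 + imm 6 = 0xca6a

0xca6a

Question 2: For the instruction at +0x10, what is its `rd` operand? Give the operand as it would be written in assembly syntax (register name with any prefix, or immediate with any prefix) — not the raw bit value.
r0

off 0x10: read 00 00 as big → 0x0000
  opcode bits[15:11]=0x0: pop/R
  [10:8] rd=0 = r0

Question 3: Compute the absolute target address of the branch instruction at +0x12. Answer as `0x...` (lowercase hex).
0xca6a

+0x12: 7f f6 ⇒ word 0x7ff6 (big)
  top 5b → 0xf → bnz [J]
  imm: (w>>0)&0x7ff=0x7f6 (s11→-10) → $-10
  target = base 0xca60 + off 0x12 + 2 + imm -10 = 0xca6a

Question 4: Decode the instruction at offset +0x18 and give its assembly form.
@+18  big-endian(8c 80) = 0x8c80
  top 5b → 0x11 → band [RR]
  [10:8] rd=4 = r4
  [7:5] rs=4 = r4

band r4, r4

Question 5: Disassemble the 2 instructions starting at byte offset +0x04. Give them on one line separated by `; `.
cmpi r3, $145; pop r3

off 0x04: read 0b 91 as big → 0x0b91
  top 5b → 0x1 → cmpi [RI]
  rd: (w>>8)&0x7=0x3 → r3
  imm: (w>>0)&0xff=0x91 → $145
off 0x06: read 03 00 as big → 0x0300
  top 5b → 0x0 → pop [R]
  rd: (w>>8)&0x7=0x3 → r3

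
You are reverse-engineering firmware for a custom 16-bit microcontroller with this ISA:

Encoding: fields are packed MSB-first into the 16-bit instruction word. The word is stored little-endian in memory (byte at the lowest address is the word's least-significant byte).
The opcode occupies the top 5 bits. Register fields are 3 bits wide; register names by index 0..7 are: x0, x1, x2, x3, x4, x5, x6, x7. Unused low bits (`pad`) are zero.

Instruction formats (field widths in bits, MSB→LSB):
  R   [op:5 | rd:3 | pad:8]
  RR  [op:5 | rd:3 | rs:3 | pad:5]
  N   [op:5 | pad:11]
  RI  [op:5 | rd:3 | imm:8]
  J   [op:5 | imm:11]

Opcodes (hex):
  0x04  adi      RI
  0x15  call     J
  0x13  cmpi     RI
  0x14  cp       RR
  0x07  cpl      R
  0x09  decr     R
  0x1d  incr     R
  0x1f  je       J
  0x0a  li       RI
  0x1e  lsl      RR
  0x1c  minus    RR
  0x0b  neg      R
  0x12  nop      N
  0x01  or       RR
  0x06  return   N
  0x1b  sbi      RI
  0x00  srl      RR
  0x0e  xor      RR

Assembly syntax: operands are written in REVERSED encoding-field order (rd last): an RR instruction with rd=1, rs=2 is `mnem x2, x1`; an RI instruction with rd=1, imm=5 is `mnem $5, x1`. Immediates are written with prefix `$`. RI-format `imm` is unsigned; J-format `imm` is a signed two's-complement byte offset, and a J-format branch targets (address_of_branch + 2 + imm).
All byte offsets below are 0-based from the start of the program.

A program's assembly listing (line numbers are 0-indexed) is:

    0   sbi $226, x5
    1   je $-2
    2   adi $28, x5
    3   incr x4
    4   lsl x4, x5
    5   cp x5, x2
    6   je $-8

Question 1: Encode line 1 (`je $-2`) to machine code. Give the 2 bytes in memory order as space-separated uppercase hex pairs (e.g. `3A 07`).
line 1 (je): pack op=0x1f:5|imm=-2:11 = 0xfffe; little→ fe ff

FE FF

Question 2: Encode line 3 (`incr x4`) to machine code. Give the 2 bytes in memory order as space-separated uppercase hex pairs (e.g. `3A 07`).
00 EC

line 3 (incr): pack op=0x1d:5|rd=4:3|pad=0:8 = 0xec00; little→ 00 ec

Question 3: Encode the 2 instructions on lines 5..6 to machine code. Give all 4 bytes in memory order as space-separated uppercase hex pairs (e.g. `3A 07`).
L5: cp op=0x14:5|rd=2:3|rs=5:3|pad=0:5 ⇒ 0xa2a0 ⇒ little a0 a2
L6: je op=0x1f:5|imm=-8:11 ⇒ 0xfff8 ⇒ little f8 ff

A0 A2 F8 FF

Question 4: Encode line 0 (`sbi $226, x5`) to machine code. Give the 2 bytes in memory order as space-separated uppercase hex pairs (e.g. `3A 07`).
line 0 (sbi): pack op=0x1b:5|rd=5:3|imm=226:8 = 0xdde2; little→ e2 dd

E2 DD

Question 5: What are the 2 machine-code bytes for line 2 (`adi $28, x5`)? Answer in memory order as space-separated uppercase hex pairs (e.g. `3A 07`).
L2: adi op=0x4:5|rd=5:3|imm=28:8 ⇒ 0x251c ⇒ little 1c 25

1C 25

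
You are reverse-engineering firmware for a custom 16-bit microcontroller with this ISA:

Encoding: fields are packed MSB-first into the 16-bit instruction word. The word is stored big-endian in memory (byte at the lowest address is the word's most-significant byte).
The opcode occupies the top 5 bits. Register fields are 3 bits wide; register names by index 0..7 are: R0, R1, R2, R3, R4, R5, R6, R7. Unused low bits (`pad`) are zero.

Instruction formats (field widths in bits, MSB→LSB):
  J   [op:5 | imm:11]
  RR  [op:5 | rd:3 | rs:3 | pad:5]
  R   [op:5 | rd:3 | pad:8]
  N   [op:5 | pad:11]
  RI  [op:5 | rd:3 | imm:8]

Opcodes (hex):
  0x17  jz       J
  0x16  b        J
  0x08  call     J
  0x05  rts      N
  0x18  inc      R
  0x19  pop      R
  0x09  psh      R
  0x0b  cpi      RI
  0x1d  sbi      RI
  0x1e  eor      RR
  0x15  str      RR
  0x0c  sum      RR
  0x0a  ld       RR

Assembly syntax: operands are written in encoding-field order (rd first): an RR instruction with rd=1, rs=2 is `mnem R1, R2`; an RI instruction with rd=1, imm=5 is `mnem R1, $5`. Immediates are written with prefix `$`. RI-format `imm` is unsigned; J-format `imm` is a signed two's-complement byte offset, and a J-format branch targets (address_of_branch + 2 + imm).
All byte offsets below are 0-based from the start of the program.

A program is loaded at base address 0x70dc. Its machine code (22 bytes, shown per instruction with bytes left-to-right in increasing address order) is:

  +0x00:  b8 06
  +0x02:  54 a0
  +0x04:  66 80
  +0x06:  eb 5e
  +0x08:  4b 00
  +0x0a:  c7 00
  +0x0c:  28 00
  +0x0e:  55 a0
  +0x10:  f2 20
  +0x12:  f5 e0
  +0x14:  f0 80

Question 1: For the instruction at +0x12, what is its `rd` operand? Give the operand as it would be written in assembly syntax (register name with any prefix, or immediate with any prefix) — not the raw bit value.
[12] f5 e0 → 0xf5e0
  top 5b → 0x1e → eor [RR]
  rd: (w>>8)&0x7=0x5 → R5
  rs: (w>>5)&0x7=0x7 → R7

R5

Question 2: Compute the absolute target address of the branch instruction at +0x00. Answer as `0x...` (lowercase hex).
@+00  big-endian(b8 06) = 0xb806
  top 5b → 0x17 → jz [J]
  imm: (w>>0)&0x7ff=0x6 → $6
  target = base 0x70dc + off 0x00 + 2 + imm 6 = 0x70e4

0x70e4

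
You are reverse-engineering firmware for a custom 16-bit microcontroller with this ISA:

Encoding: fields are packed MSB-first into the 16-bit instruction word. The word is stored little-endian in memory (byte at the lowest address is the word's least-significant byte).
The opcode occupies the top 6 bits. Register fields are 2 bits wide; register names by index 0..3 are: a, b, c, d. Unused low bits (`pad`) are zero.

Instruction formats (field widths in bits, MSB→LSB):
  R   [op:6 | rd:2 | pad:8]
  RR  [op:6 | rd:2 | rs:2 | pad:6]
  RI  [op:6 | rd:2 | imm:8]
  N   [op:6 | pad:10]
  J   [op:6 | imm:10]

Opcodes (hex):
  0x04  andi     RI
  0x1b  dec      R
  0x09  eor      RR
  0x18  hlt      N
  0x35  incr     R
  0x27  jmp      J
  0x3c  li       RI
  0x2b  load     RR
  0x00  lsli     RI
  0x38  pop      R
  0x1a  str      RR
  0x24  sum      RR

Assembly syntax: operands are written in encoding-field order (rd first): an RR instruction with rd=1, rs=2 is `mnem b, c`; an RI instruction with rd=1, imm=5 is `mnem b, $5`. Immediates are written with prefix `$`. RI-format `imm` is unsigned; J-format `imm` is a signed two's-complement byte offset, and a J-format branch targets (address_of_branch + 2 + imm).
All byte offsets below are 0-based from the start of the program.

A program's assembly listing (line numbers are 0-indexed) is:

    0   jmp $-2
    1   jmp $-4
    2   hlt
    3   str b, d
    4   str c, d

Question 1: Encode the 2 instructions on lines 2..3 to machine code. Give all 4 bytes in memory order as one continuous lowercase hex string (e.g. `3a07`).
line 2 (hlt): pack op=0x18:6|pad=0:10 = 0x6000; little→ 00 60
line 3 (str): pack op=0x1a:6|rd=1:2|rs=3:2|pad=0:6 = 0x69c0; little→ c0 69

0060c069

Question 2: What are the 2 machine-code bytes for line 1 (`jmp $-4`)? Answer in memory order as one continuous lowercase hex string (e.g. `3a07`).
fc9f

line 1 (jmp): pack op=0x27:6|imm=-4:10 = 0x9ffc; little→ fc 9f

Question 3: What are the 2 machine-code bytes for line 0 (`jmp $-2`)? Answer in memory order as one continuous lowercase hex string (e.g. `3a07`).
fe9f

0. jmp fields op=0x27:6|imm=-2:10 → word 9ffeh → fe 9f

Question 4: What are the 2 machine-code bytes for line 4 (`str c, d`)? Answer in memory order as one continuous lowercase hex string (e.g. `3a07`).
4. str fields op=0x1a:6|rd=2:2|rs=3:2|pad=0:6 → word 6ac0h → c0 6a

c06a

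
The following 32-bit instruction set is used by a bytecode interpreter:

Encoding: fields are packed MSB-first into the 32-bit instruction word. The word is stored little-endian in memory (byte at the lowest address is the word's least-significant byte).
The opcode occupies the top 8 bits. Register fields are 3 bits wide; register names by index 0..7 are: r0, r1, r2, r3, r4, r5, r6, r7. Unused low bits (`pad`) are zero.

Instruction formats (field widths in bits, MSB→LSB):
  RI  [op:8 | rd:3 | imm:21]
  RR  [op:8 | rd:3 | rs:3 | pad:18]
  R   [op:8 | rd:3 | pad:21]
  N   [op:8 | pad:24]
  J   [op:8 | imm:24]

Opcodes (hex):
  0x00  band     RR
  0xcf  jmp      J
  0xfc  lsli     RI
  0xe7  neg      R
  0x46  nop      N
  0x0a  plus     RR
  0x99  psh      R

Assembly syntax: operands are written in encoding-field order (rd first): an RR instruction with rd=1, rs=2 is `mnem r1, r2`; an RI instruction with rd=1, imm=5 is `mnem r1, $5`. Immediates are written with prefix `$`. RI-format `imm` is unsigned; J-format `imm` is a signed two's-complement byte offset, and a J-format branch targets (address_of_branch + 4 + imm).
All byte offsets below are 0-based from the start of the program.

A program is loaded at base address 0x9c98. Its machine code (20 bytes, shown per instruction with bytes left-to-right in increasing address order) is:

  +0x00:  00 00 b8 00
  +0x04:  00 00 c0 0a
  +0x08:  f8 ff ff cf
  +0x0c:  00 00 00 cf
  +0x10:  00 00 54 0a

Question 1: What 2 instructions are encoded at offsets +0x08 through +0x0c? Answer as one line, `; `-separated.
jmp $-8; jmp $0

+0x08: f8 ff ff cf ⇒ word 0xcffffff8 (little)
  op=0xcffffff8>>24=0xcf ⇒ jmp (J)
  imm@[23:0]=0xfffff8 (s24→-8) ⇒ $-8
+0x0c: 00 00 00 cf ⇒ word 0xcf000000 (little)
  op=0xcf000000>>24=0xcf ⇒ jmp (J)
  imm@[23:0]=0x0 ⇒ $0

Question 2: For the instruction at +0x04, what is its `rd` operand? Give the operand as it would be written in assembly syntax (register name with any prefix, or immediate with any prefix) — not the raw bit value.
off 0x04: read 00 00 c0 0a as little → 0x0ac00000
  top 8b → 0xa → plus [RR]
  [23:21] rd=6 = r6
  [20:18] rs=0 = r0

r6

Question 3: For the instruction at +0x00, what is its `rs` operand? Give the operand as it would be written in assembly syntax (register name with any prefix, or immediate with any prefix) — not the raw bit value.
[00] 00 00 b8 00 → 0x00b80000
  opcode bits[31:24]=0x0: band/RR
  [23:21] rd=5 = r5
  [20:18] rs=6 = r6

r6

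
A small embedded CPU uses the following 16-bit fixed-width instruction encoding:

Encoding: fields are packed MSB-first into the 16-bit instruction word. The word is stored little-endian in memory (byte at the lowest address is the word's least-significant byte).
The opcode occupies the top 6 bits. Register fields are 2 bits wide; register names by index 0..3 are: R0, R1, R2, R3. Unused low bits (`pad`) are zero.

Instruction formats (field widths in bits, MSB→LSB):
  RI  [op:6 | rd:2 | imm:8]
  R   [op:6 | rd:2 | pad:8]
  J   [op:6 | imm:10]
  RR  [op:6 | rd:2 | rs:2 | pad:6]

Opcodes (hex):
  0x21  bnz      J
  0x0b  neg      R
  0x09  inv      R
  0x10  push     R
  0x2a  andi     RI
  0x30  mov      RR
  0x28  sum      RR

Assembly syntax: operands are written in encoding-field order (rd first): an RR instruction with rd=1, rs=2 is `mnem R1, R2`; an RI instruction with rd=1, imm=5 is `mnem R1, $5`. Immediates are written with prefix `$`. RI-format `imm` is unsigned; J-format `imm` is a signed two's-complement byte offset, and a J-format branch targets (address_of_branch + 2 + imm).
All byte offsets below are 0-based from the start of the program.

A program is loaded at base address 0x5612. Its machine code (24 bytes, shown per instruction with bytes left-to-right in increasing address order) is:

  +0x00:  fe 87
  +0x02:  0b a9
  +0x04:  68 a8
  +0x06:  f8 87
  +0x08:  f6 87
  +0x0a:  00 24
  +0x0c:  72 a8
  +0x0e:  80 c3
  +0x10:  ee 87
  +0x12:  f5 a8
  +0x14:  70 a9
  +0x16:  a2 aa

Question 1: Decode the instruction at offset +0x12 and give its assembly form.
andi R0, $245

@+12  little-endian(f5 a8) = 0xa8f5
  opcode bits[15:10]=0x2a: andi/RI
  [9:8] rd=0 = R0
  [7:0] imm=245 = $245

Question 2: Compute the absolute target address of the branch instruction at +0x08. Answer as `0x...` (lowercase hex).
[08] f6 87 → 0x87f6
  op=0x87f6>>10=0x21 ⇒ bnz (J)
  imm: (w>>0)&0x3ff=0x3f6 (s10→-10) → $-10
  target = base 0x5612 + off 0x08 + 2 + imm -10 = 0x5612

0x5612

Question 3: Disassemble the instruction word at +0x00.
bnz $-2

[00] fe 87 → 0x87fe
  op=0x87fe>>10=0x21 ⇒ bnz (J)
  imm@[9:0]=0x3fe (s10→-2) ⇒ $-2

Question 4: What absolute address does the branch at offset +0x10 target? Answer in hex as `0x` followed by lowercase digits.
0x5612

@+10  little-endian(ee 87) = 0x87ee
  opcode bits[15:10]=0x21: bnz/J
  imm@[9:0]=0x3ee (s10→-18) ⇒ $-18
  target = base 0x5612 + off 0x10 + 2 + imm -18 = 0x5612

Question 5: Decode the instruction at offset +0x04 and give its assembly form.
[04] 68 a8 → 0xa868
  op=0xa868>>10=0x2a ⇒ andi (RI)
  rd@[9:8]=0x0 ⇒ R0
  imm@[7:0]=0x68 ⇒ $104

andi R0, $104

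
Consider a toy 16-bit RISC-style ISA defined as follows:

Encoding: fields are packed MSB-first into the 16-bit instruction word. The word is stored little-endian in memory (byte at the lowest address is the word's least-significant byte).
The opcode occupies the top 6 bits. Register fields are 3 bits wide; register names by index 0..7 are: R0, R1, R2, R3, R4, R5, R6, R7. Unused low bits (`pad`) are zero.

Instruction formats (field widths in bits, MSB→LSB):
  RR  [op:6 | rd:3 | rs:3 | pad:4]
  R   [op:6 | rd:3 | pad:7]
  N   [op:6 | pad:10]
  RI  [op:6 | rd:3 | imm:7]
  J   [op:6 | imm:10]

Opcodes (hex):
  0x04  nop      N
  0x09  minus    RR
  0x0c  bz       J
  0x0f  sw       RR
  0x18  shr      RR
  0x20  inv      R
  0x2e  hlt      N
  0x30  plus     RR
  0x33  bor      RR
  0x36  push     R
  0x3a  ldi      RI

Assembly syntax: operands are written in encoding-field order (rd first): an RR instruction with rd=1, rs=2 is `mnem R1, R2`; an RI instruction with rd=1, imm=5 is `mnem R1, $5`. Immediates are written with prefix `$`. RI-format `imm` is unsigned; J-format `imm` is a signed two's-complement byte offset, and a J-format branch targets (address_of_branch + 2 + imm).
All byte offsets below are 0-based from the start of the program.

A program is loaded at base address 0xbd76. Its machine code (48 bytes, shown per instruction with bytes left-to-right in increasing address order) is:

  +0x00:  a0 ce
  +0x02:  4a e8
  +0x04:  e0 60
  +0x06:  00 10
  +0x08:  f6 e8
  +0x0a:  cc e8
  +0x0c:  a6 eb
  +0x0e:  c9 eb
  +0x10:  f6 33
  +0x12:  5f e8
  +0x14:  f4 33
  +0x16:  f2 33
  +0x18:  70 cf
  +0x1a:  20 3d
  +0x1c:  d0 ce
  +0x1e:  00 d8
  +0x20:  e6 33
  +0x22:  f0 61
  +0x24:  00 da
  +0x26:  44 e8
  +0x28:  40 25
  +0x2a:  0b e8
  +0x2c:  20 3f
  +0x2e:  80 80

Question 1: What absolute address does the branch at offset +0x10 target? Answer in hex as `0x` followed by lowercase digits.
0xbd7e

@+10  little-endian(f6 33) = 0x33f6
  op=0x33f6>>10=0xc ⇒ bz (J)
  imm@[9:0]=0x3f6 (s10→-10) ⇒ $-10
  target = base 0xbd76 + off 0x10 + 2 + imm -10 = 0xbd7e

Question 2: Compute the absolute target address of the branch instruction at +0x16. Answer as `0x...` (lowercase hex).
@+16  little-endian(f2 33) = 0x33f2
  top 6b → 0xc → bz [J]
  [9:0] imm=1010 (s10→-14) = $-14
  target = base 0xbd76 + off 0x16 + 2 + imm -14 = 0xbd80

0xbd80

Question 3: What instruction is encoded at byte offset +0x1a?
+0x1a: 20 3d ⇒ word 0x3d20 (little)
  top 6b → 0xf → sw [RR]
  rd: (w>>7)&0x7=0x2 → R2
  rs: (w>>4)&0x7=0x2 → R2

sw R2, R2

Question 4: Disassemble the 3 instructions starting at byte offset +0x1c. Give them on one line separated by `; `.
[1c] d0 ce → 0xced0
  op=0xced0>>10=0x33 ⇒ bor (RR)
  [9:7] rd=5 = R5
  [6:4] rs=5 = R5
[1e] 00 d8 → 0xd800
  op=0xd800>>10=0x36 ⇒ push (R)
  [9:7] rd=0 = R0
[20] e6 33 → 0x33e6
  op=0x33e6>>10=0xc ⇒ bz (J)
  [9:0] imm=998 (s10→-26) = $-26

bor R5, R5; push R0; bz $-26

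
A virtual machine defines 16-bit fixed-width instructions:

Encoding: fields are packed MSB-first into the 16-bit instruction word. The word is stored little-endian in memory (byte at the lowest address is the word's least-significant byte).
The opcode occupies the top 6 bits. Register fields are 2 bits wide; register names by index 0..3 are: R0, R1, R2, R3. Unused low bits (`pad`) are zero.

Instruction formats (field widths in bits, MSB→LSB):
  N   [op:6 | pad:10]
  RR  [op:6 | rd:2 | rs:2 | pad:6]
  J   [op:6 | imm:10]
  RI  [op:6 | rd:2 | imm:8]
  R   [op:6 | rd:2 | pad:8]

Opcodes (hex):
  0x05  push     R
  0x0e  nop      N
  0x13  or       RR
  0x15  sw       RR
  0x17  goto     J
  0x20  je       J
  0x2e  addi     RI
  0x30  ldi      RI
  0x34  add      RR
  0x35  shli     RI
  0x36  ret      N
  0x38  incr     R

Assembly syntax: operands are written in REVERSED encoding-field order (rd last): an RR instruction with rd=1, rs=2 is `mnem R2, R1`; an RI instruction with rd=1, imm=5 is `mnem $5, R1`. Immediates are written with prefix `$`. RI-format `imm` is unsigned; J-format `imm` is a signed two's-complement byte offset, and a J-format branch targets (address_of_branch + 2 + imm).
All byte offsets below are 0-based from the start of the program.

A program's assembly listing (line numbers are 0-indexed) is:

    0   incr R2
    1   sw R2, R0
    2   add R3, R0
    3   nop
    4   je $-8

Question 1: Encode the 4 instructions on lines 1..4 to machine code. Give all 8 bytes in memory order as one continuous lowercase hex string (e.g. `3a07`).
1. sw fields op=0x15:6|rd=0:2|rs=2:2|pad=0:6 → word 5480h → 80 54
2. add fields op=0x34:6|rd=0:2|rs=3:2|pad=0:6 → word d0c0h → c0 d0
3. nop fields op=0xe:6|pad=0:10 → word 3800h → 00 38
4. je fields op=0x20:6|imm=-8:10 → word 83f8h → f8 83

8054c0d00038f883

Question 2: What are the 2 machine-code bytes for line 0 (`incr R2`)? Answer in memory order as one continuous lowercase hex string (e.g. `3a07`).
00e2

line 0 (incr): pack op=0x38:6|rd=2:2|pad=0:8 = 0xe200; little→ 00 e2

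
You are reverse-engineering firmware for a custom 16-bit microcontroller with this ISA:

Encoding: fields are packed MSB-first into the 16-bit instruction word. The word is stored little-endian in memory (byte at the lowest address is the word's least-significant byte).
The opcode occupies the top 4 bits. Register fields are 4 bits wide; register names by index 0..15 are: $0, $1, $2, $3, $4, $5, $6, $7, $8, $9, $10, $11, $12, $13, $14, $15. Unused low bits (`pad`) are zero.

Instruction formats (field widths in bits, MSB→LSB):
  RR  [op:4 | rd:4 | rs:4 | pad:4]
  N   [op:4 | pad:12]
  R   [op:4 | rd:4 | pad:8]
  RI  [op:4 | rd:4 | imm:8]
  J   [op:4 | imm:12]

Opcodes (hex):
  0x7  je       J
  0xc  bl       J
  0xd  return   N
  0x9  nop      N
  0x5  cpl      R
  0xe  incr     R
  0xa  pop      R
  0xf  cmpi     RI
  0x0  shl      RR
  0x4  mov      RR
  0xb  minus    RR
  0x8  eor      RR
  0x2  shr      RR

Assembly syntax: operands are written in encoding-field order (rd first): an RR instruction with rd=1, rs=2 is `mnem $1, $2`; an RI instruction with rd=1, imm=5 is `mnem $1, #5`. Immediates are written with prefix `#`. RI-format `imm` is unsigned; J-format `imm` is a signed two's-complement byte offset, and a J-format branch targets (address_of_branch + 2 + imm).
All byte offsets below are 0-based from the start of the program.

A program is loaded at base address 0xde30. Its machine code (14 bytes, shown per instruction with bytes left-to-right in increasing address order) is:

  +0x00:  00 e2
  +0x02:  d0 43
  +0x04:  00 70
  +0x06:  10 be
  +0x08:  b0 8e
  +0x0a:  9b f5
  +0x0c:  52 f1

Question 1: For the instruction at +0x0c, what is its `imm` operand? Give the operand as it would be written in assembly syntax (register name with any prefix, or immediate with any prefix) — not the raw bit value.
@+0c  little-endian(52 f1) = 0xf152
  top 4b → 0xf → cmpi [RI]
  rd@[11:8]=0x1 ⇒ $1
  imm@[7:0]=0x52 ⇒ #82

#82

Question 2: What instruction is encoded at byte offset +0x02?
off 0x02: read d0 43 as little → 0x43d0
  opcode bits[15:12]=0x4: mov/RR
  rd: (w>>8)&0xf=0x3 → $3
  rs: (w>>4)&0xf=0xd → $13

mov $3, $13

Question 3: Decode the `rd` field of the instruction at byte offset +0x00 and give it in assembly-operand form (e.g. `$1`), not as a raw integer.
off 0x00: read 00 e2 as little → 0xe200
  opcode bits[15:12]=0xe: incr/R
  rd: (w>>8)&0xf=0x2 → $2

$2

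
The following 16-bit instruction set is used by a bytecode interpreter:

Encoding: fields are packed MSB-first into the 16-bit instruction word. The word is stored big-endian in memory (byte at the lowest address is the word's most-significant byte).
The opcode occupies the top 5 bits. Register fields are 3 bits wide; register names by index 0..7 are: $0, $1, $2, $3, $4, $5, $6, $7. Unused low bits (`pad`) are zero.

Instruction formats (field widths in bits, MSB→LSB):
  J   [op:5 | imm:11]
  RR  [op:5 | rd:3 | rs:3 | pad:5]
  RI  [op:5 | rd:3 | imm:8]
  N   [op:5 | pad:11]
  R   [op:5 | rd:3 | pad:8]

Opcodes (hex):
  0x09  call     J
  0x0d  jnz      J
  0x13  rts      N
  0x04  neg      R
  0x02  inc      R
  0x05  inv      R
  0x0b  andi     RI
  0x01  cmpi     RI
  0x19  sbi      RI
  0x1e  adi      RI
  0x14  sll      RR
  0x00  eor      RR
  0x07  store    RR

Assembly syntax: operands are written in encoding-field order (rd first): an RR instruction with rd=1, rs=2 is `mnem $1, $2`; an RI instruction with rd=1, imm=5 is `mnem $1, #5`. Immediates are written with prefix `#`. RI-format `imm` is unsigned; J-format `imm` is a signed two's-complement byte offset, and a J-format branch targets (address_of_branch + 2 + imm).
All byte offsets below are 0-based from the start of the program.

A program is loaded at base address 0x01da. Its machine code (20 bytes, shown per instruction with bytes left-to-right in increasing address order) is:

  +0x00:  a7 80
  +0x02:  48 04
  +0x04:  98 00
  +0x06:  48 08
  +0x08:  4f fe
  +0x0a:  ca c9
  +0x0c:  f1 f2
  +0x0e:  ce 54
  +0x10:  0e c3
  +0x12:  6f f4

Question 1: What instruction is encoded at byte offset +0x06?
call #8

[06] 48 08 → 0x4808
  op=0x4808>>11=0x9 ⇒ call (J)
  imm: (w>>0)&0x7ff=0x8 → #8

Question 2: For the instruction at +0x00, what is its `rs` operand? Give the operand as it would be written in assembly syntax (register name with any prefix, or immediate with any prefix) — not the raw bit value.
$4

+0x00: a7 80 ⇒ word 0xa780 (big)
  opcode bits[15:11]=0x14: sll/RR
  [10:8] rd=7 = $7
  [7:5] rs=4 = $4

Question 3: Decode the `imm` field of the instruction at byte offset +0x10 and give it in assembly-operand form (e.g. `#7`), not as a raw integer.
#195

+0x10: 0e c3 ⇒ word 0x0ec3 (big)
  opcode bits[15:11]=0x1: cmpi/RI
  [10:8] rd=6 = $6
  [7:0] imm=195 = #195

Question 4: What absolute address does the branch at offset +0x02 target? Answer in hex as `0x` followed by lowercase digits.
@+02  big-endian(48 04) = 0x4804
  op=0x4804>>11=0x9 ⇒ call (J)
  [10:0] imm=4 = #4
  target = base 0x01da + off 0x02 + 2 + imm 4 = 0x01e2

0x01e2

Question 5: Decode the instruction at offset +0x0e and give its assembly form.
+0x0e: ce 54 ⇒ word 0xce54 (big)
  op=0xce54>>11=0x19 ⇒ sbi (RI)
  rd@[10:8]=0x6 ⇒ $6
  imm@[7:0]=0x54 ⇒ #84

sbi $6, #84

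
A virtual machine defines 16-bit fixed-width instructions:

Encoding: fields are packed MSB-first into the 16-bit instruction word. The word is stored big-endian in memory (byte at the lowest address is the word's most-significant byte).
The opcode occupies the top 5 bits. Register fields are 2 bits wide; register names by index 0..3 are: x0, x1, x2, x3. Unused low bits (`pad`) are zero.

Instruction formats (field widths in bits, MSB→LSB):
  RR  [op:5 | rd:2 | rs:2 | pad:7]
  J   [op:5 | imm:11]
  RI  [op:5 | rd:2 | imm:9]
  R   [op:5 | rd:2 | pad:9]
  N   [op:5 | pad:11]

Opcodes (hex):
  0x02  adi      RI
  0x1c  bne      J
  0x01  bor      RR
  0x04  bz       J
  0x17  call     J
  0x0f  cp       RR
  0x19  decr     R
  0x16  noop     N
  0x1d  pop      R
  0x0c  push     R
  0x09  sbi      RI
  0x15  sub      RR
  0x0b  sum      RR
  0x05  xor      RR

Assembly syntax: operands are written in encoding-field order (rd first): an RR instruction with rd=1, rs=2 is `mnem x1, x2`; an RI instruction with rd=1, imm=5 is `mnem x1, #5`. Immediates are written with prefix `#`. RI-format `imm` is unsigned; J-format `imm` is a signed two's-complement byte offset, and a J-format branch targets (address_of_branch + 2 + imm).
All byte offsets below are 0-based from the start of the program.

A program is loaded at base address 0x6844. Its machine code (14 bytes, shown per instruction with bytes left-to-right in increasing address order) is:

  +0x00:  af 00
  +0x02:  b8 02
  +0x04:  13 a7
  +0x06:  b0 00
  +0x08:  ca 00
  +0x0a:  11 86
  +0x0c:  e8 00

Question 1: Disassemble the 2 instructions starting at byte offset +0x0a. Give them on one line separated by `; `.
adi x0, #390; pop x0

+0x0a: 11 86 ⇒ word 0x1186 (big)
  op=0x1186>>11=0x2 ⇒ adi (RI)
  [10:9] rd=0 = x0
  [8:0] imm=390 = #390
+0x0c: e8 00 ⇒ word 0xe800 (big)
  op=0xe800>>11=0x1d ⇒ pop (R)
  [10:9] rd=0 = x0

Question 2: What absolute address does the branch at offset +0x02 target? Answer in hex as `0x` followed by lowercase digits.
0x684a

off 0x02: read b8 02 as big → 0xb802
  opcode bits[15:11]=0x17: call/J
  imm@[10:0]=0x2 ⇒ #2
  target = base 0x6844 + off 0x02 + 2 + imm 2 = 0x684a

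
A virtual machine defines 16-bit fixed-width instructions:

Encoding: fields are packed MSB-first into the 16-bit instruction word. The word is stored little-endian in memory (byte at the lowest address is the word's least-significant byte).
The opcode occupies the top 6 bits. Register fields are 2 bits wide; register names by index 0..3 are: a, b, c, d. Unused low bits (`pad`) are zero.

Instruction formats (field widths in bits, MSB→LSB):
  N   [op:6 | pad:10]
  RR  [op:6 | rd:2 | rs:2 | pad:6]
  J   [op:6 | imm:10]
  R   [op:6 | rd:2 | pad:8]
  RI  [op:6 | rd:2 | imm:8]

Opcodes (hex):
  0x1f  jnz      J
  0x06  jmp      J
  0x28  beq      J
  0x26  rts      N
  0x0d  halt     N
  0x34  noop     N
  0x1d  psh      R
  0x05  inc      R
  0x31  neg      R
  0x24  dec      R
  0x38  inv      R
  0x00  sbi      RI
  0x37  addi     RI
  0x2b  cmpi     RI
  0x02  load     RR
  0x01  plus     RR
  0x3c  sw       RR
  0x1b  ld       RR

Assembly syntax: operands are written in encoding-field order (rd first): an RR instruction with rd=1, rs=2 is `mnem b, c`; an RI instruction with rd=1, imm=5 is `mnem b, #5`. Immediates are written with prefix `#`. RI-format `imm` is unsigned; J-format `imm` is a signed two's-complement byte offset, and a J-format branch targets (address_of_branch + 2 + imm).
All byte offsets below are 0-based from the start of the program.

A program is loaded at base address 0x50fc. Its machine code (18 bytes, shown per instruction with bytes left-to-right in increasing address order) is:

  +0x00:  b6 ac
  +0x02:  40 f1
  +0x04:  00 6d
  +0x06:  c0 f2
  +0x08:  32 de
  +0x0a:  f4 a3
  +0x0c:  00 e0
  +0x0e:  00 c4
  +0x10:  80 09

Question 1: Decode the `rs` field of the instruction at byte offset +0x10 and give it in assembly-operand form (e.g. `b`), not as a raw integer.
@+10  little-endian(80 09) = 0x0980
  opcode bits[15:10]=0x2: load/RR
  [9:8] rd=1 = b
  [7:6] rs=2 = c

c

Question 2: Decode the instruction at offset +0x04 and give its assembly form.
@+04  little-endian(00 6d) = 0x6d00
  opcode bits[15:10]=0x1b: ld/RR
  rd: (w>>8)&0x3=0x1 → b
  rs: (w>>6)&0x3=0x0 → a

ld b, a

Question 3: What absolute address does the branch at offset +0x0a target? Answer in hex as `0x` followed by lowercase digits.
+0x0a: f4 a3 ⇒ word 0xa3f4 (little)
  top 6b → 0x28 → beq [J]
  imm: (w>>0)&0x3ff=0x3f4 (s10→-12) → #-12
  target = base 0x50fc + off 0x0a + 2 + imm -12 = 0x50fc

0x50fc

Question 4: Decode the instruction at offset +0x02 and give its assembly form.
sw b, b

@+02  little-endian(40 f1) = 0xf140
  op=0xf140>>10=0x3c ⇒ sw (RR)
  rd: (w>>8)&0x3=0x1 → b
  rs: (w>>6)&0x3=0x1 → b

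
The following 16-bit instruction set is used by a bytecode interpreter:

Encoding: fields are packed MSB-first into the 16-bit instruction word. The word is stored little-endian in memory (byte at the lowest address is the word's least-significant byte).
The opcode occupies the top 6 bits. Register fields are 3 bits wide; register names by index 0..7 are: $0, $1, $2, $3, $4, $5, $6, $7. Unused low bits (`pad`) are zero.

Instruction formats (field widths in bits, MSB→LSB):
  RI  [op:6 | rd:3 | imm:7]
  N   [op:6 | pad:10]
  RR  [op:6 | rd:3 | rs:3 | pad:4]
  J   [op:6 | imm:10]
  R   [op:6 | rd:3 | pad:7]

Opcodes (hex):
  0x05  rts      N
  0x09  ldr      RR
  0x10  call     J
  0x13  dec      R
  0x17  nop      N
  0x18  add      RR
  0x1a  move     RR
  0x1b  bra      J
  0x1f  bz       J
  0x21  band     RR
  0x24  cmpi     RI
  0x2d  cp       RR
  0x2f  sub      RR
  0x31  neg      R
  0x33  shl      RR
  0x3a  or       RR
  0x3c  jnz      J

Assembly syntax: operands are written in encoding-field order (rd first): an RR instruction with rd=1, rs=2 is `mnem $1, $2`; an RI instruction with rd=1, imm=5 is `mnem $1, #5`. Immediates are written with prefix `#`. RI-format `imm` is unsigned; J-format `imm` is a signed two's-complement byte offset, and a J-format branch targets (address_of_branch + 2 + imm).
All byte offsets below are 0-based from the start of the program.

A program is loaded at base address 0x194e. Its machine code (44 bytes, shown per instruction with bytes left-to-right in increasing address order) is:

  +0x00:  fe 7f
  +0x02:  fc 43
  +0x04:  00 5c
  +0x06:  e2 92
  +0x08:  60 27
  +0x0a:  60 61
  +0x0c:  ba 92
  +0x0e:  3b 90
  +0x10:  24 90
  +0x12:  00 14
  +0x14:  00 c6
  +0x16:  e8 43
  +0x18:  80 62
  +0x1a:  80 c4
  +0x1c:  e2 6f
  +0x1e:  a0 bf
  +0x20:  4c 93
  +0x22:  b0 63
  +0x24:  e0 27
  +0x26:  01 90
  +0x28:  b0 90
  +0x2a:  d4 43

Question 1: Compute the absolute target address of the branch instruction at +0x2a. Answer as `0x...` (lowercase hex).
[2a] d4 43 → 0x43d4
  top 6b → 0x10 → call [J]
  [9:0] imm=980 (s10→-44) = #-44
  target = base 0x194e + off 0x2a + 2 + imm -44 = 0x194e

0x194e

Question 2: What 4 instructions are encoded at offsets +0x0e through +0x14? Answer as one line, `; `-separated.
cmpi $0, #59; cmpi $0, #36; rts; neg $4

[0e] 3b 90 → 0x903b
  op=0x903b>>10=0x24 ⇒ cmpi (RI)
  rd@[9:7]=0x0 ⇒ $0
  imm@[6:0]=0x3b ⇒ #59
[10] 24 90 → 0x9024
  op=0x9024>>10=0x24 ⇒ cmpi (RI)
  rd@[9:7]=0x0 ⇒ $0
  imm@[6:0]=0x24 ⇒ #36
[12] 00 14 → 0x1400
  op=0x1400>>10=0x5 ⇒ rts (N)
[14] 00 c6 → 0xc600
  op=0xc600>>10=0x31 ⇒ neg (R)
  rd@[9:7]=0x4 ⇒ $4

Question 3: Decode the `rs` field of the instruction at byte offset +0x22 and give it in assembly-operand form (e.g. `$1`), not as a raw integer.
$3

+0x22: b0 63 ⇒ word 0x63b0 (little)
  op=0x63b0>>10=0x18 ⇒ add (RR)
  rd@[9:7]=0x7 ⇒ $7
  rs@[6:4]=0x3 ⇒ $3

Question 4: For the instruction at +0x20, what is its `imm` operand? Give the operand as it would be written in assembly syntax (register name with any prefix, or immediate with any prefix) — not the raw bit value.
#76

[20] 4c 93 → 0x934c
  top 6b → 0x24 → cmpi [RI]
  [9:7] rd=6 = $6
  [6:0] imm=76 = #76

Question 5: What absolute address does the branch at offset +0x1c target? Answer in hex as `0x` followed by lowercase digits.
[1c] e2 6f → 0x6fe2
  top 6b → 0x1b → bra [J]
  [9:0] imm=994 (s10→-30) = #-30
  target = base 0x194e + off 0x1c + 2 + imm -30 = 0x194e

0x194e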